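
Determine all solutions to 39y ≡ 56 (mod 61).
3

Since gcd(39, 61) = 1 divides 56, a solution exists.
Multiply both sides by the inverse of 39 mod 61:
  39^(-1) mod 61 = 36
  x ≡ 36 × 56 ≡ 2016 ≡ 3 (mod 61)
Verification: 39 × 3 = 117 = 1 × 61 + 56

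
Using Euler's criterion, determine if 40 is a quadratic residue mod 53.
By Euler's criterion: 40^{26} ≡ 1 (mod 53). Since this equals 1, 40 is a QR.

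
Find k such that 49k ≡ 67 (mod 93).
64

Since gcd(49, 93) = 1 divides 67, a solution exists.
Multiply both sides by the inverse of 49 mod 93:
  49^(-1) mod 93 = 19
  x ≡ 19 × 67 ≡ 1273 ≡ 64 (mod 93)
Verification: 49 × 64 = 3136 = 33 × 93 + 67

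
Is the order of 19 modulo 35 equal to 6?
Yes, ord_35(19) = 6.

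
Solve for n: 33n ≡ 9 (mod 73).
60

Since gcd(33, 73) = 1 divides 9, a solution exists.
Multiply both sides by the inverse of 33 mod 73:
  33^(-1) mod 73 = 31
  x ≡ 31 × 9 ≡ 279 ≡ 60 (mod 73)
Verification: 33 × 60 = 1980 = 27 × 73 + 9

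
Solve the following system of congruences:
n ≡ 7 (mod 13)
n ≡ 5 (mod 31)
98

Using the Chinese Remainder Theorem:
M = product of moduli = 403
For equation 1: M_1 = 31, 31 ≡ 5 (mod 13), inverse of 31 mod 13 is 8 (check: 5 × 8 = 40 ≡ 1 (mod 13))
For equation 2: M_2 = 13, 13 ≡ 13 (mod 31), inverse of 13 mod 31 is 12 (check: 13 × 12 = 156 ≡ 1 (mod 31))
Combine: n ≡ Σ r_i×M_i×(M_i⁻¹ mod m_i) = 7×31×8 + 5×13×12 = 1736 + 780 = 2516
2516 mod 403 = 98
n ≡ 98 (mod 403)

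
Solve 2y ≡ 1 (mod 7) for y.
4

Using Extended Euclidean Algorithm:
gcd(2, 7) = 1
Bezout coefficients: 2 × -3 + 7 × 1 = 1
So 2 × -3 ≡ 1 (mod 7)
The inverse is -3 mod 7 = 4
Verification: 2 × 4 = 8 = 1 × 7 + 1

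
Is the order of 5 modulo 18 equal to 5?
No, the actual order is 6, not 5.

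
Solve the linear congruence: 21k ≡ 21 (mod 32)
1

Since gcd(21, 32) = 1 divides 21, a solution exists.
Multiply both sides by the inverse of 21 mod 32:
  21^(-1) mod 32 = 29
  x ≡ 29 × 21 ≡ 609 ≡ 1 (mod 32)
Verification: 21 × 1 = 21 = 0 × 32 + 21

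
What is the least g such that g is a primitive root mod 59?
p - 1 = 58 has prime divisors 2, 29. h is a primitive root mod 59 iff h^(58/q) ≢ 1 (mod 59) for each such q.
h = 2: 2^29 ≡ 58, 2^2 ≡ 4 (mod 59); none is 1, so 2 has order 58 and is a primitive root.
The smallest primitive root mod 59 is g = 2.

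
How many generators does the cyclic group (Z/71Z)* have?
24

The number of primitive roots modulo p is φ(p-1) = φ(70)
φ(70) = 24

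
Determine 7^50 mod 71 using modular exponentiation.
Using repeated squaring. 50 = 32 + 16 + 2 (binary 110010). Repeated squaring mod 71: 7^1 ≡ 7; 7^2 ≡ 7² = 49 ≡ 49; 7^4 ≡ 49² = 2401 ≡ 58; 7^8 ≡ 58² = 3364 ≡ 27; 7^16 ≡ 27² = 729 ≡ 19; 7^32 ≡ 19² = 361 ≡ 6. Multiply: 7^50 = 7^32 × 7^16 × 7^2 ≡ 6 × 19 × 49 (mod 71): 6 × 19 = 114 ≡ 43; 43 × 49 = 2107 ≡ 48. So 7^50 ≡ 48 (mod 71).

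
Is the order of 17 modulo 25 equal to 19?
No, the actual order is 20, not 19.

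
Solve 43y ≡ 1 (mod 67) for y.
43^(-1) ≡ 53 (mod 67). Verification: 43 × 53 = 2279 ≡ 1 (mod 67)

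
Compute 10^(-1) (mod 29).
10^(-1) ≡ 3 (mod 29). Verification: 10 × 3 = 30 ≡ 1 (mod 29)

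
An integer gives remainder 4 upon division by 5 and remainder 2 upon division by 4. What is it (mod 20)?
M = 5 × 4 = 20. M₁ = 4, y₁ ≡ 4 (mod 5). M₂ = 5, y₂ ≡ 1 (mod 4). x = 4×4×4 + 2×5×1 ≡ 14 (mod 20). The smallest positive such number is 14.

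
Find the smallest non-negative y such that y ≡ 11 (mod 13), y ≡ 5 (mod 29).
63

Using the Chinese Remainder Theorem:
M = product of moduli = 377
For equation 1: M_1 = 29, 29 ≡ 3 (mod 13), inverse of 29 mod 13 is 9 (check: 3 × 9 = 27 ≡ 1 (mod 13))
For equation 2: M_2 = 13, 13 ≡ 13 (mod 29), inverse of 13 mod 29 is 9 (check: 13 × 9 = 117 ≡ 1 (mod 29))
Combine: y ≡ Σ r_i×M_i×(M_i⁻¹ mod m_i) = 11×29×9 + 5×13×9 = 2871 + 585 = 3456
3456 mod 377 = 63
y ≡ 63 (mod 377)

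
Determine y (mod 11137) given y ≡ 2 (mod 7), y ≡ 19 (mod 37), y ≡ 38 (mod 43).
8122

Using the Chinese Remainder Theorem:
M = product of moduli = 11137
For equation 1: M_1 = 1591, 1591 ≡ 2 (mod 7), inverse of 1591 mod 7 is 4 (check: 2 × 4 = 8 ≡ 1 (mod 7))
For equation 2: M_2 = 301, 301 ≡ 5 (mod 37), inverse of 301 mod 37 is 15 (check: 5 × 15 = 75 ≡ 1 (mod 37))
For equation 3: M_3 = 259, 259 ≡ 1 (mod 43), inverse of 259 mod 43 is 1 (check: 1 × 1 = 1 ≡ 1 (mod 43))
Combine: y ≡ Σ r_i×M_i×(M_i⁻¹ mod m_i) = 2×1591×4 + 19×301×15 + 38×259×1 = 12728 + 85785 + 9842 = 108355
108355 mod 11137 = 8122
y ≡ 8122 (mod 11137)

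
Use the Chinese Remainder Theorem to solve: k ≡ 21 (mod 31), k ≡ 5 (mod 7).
145

Using the Chinese Remainder Theorem:
M = product of moduli = 217
For equation 1: M_1 = 7, 7 ≡ 7 (mod 31), inverse of 7 mod 31 is 9 (check: 7 × 9 = 63 ≡ 1 (mod 31))
For equation 2: M_2 = 31, 31 ≡ 3 (mod 7), inverse of 31 mod 7 is 5 (check: 3 × 5 = 15 ≡ 1 (mod 7))
Combine: k ≡ Σ r_i×M_i×(M_i⁻¹ mod m_i) = 21×7×9 + 5×31×5 = 1323 + 775 = 2098
2098 mod 217 = 145
k ≡ 145 (mod 217)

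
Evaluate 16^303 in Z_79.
Using Fermat: 16^{78} ≡ 1 (mod 79). 303 ≡ 69 (mod 78). So 16^{303} ≡ 16^{69} ≡ 8 (mod 79)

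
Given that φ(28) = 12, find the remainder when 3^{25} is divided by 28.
By Euler: 3^{12} ≡ 1 (mod 28) since gcd(3, 28) = 1. 25 = 2×12 + 1. So 3^{25} ≡ 3^{1} ≡ 3 (mod 28)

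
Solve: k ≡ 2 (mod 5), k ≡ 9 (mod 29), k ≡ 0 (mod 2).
M = 5 × 29 × 2 = 290. M₁ = 58, y₁ ≡ 2 (mod 5). M₂ = 10, y₂ ≡ 3 (mod 29). M₃ = 145, y₃ ≡ 1 (mod 2). k = 2×58×2 + 9×10×3 + 0×145×1 ≡ 212 (mod 290)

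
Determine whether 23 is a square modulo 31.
By Euler's criterion: 23^{15} ≡ 30 (mod 31). Since this equals -1 (≡ 30), 23 is not a QR.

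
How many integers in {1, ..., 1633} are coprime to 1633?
1540

Prime factorization: 1633 = 23 × 71
Using the formula φ(n) = n × Π(1 - 1/p) for each prime factor p:
φ(1633) = 1633 × (1 - 1/23) × (1 - 1/71)
φ(1633) = 1540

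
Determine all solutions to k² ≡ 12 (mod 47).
The square roots of 12 mod 47 are 24 and 23. Verify: 24² = 576 ≡ 12 (mod 47)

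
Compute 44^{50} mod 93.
25

Using successive squaring:
Binary expansion of 50: 110010
Powers of 44 mod 93 (each is the square of the previous):
  44^1 ≡ 44 (mod 93)
  44^2 ≡ 44² = 1936 ≡ 76 (mod 93)
  44^4 ≡ 76² = 5776 ≡ 10 (mod 93)
  44^8 ≡ 10² = 100 ≡ 7 (mod 93)
  44^16 ≡ 7² = 49 ≡ 49 (mod 93)
  44^32 ≡ 49² = 2401 ≡ 76 (mod 93)
50 = 32 + 16 + 2, so 44^50 = 44^32 × 44^16 × 44^2 ≡ 76 × 49 × 76 (mod 93)
Multiplying step by step:
  76 × 49 = 3724 ≡ 4 (mod 93)
  4 × 76 = 304 ≡ 25 (mod 93)
Result: 44^50 ≡ 25 (mod 93)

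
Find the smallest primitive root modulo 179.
p - 1 = 178 has prime divisors 2, 89. h is a primitive root mod 179 iff h^(178/q) ≢ 1 (mod 179) for each such q.
h = 2: 2^89 ≡ 178, 2^2 ≡ 4 (mod 179); none is 1, so 2 has order 178 and is a primitive root.
The smallest primitive root mod 179 is g = 2.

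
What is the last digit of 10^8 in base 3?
10 ≡ 1 (mod 3). 8 = 8 (binary 1000). Repeated squaring mod 3: 1^1 ≡ 1; 1^2 ≡ 1² = 1 ≡ 1; 1^4 ≡ 1² = 1 ≡ 1; 1^8 ≡ 1² = 1 ≡ 1. So 10^8 ≡ 1 (mod 3).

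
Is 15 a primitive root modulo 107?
Yes

To verify, check if 15^(106/q) ≢ 1 (mod 107) for each prime divisor q of 106
Divisors of 106 = 106: [1, 2, 53, 106]
  15^(106/2) = 15^53 ≡ 106 (mod 107)
  15^(106/53) = 15^2 ≡ 11 (mod 107)
Conclusion: 15 is a primitive root modulo 107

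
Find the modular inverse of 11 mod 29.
11^(-1) ≡ 8 (mod 29). Verification: 11 × 8 = 88 ≡ 1 (mod 29)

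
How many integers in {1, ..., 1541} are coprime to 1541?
1452

Prime factorization: 1541 = 23 × 67
Using the formula φ(n) = n × Π(1 - 1/p) for each prime factor p:
φ(1541) = 1541 × (1 - 1/23) × (1 - 1/67)
φ(1541) = 1452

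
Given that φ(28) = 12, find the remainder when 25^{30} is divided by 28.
By Euler: 25^{12} ≡ 1 (mod 28) since gcd(25, 28) = 1. 30 = 2×12 + 6. So 25^{30} ≡ 25^{6} ≡ 1 (mod 28)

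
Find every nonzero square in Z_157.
QRs mod 157: {1, 3, 4, 9, 10, 11, 12, 13, 14, 16, 17, 19, 25, 27, 30, 31, 33, 35, 36, 37, 39, 40, 42, 44, 46, 47, 48, 49, 51, 52, 56, 57, 58, 64, 67, 68, 71, 75, 76, 81, 82, 86, 89, 90, 93, 99, 100, 101, 105, 106, 108, 109, 110, 111, 113, 115, 117, 118, 120, 121, 122, 124, 126, 127, 130, 132, 138, 140, 141, 143, 144, 145, 146, 147, 148, 153, 154, 156}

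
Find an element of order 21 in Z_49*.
2 has order 21 mod 49 since 2^{21} ≡ 1 (mod 49) and no smaller power works.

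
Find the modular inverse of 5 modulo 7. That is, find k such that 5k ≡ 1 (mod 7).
3

Using Extended Euclidean Algorithm:
gcd(5, 7) = 1
Bezout coefficients: 5 × 3 + 7 × -2 = 1
So 5 × 3 ≡ 1 (mod 7)
The inverse is 3 mod 7 = 3
Verification: 5 × 3 = 15 = 2 × 7 + 1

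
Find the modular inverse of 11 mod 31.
11^(-1) ≡ 17 (mod 31). Verification: 11 × 17 = 187 ≡ 1 (mod 31)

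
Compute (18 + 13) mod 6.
1

(18 + 13) = 31
31 mod 6 = 1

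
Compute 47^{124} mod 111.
10

Using successive squaring:
Binary expansion of 124: 1111100
Powers of 47 mod 111 (each is the square of the previous):
  47^1 ≡ 47 (mod 111)
  47^2 ≡ 47² = 2209 ≡ 100 (mod 111)
  47^4 ≡ 100² = 10000 ≡ 10 (mod 111)
  47^8 ≡ 10² = 100 ≡ 100 (mod 111)
  47^16 ≡ 100² = 10000 ≡ 10 (mod 111)
  47^32 ≡ 10² = 100 ≡ 100 (mod 111)
  47^64 ≡ 100² = 10000 ≡ 10 (mod 111)
124 = 64 + 32 + 16 + 8 + 4, so 47^124 = 47^64 × 47^32 × 47^16 × 47^8 × 47^4 ≡ 10 × 100 × 10 × 100 × 10 (mod 111)
Multiplying step by step:
  10 × 100 = 1000 ≡ 1 (mod 111)
  1 × 10 = 10 ≡ 10 (mod 111)
  10 × 100 = 1000 ≡ 1 (mod 111)
  1 × 10 = 10 ≡ 10 (mod 111)
Result: 47^124 ≡ 10 (mod 111)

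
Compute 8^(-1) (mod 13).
5

Using Extended Euclidean Algorithm:
gcd(8, 13) = 1
Bezout coefficients: 8 × 5 + 13 × -3 = 1
So 8 × 5 ≡ 1 (mod 13)
The inverse is 5 mod 13 = 5
Verification: 8 × 5 = 40 = 3 × 13 + 1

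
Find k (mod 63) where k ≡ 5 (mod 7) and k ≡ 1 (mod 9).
M = 7 × 9 = 63. M₁ = 9, y₁ ≡ 4 (mod 7). M₂ = 7, y₂ ≡ 4 (mod 9). k = 5×9×4 + 1×7×4 ≡ 19 (mod 63)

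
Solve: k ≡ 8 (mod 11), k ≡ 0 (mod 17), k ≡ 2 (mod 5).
M = 11 × 17 × 5 = 935. M₁ = 85, y₁ ≡ 7 (mod 11). M₂ = 55, y₂ ≡ 13 (mod 17). M₃ = 187, y₃ ≡ 3 (mod 5). k = 8×85×7 + 0×55×13 + 2×187×3 ≡ 272 (mod 935)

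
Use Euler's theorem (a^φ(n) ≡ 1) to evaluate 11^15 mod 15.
By Euler: 11^{8} ≡ 1 (mod 15) since gcd(11, 15) = 1. 15 = 1×8 + 7. So 11^{15} ≡ 11^{7} ≡ 11 (mod 15)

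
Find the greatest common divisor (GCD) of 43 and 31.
1

Using the Euclidean algorithm:
43 = 1 × 31 + 12
31 = 2 × 12 + 7
12 = 1 × 7 + 5
7 = 1 × 5 + 2
5 = 2 × 2 + 1
2 = 2 × 1 + 0

GCD(43, 31) = 1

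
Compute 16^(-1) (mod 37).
16^(-1) ≡ 7 (mod 37). Verification: 16 × 7 = 112 ≡ 1 (mod 37)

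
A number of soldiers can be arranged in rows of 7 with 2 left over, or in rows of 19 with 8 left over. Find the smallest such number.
M = 7 × 19 = 133. M₁ = 19, y₁ ≡ 3 (mod 7). M₂ = 7, y₂ ≡ 11 (mod 19). t = 2×19×3 + 8×7×11 ≡ 65 (mod 133). The smallest positive such number is 65.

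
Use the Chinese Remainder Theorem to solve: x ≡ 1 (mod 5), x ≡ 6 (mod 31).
6

Using the Chinese Remainder Theorem:
M = product of moduli = 155
For equation 1: M_1 = 31, 31 ≡ 1 (mod 5), inverse of 31 mod 5 is 1 (check: 1 × 1 = 1 ≡ 1 (mod 5))
For equation 2: M_2 = 5, 5 ≡ 5 (mod 31), inverse of 5 mod 31 is 25 (check: 5 × 25 = 125 ≡ 1 (mod 31))
Combine: x ≡ Σ r_i×M_i×(M_i⁻¹ mod m_i) = 1×31×1 + 6×5×25 = 31 + 750 = 781
781 mod 155 = 6
x ≡ 6 (mod 155)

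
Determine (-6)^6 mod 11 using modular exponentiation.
(-6) ≡ 5 (mod 11). 6 = 4 + 2 (binary 110). Repeated squaring mod 11: 5^1 ≡ 5; 5^2 ≡ 5² = 25 ≡ 3; 5^4 ≡ 3² = 9 ≡ 9. Multiply: (-6)^6 ≡ 5^4 × 5^2 ≡ 9 × 3 (mod 11): 9 × 3 = 27 ≡ 5. So (-6)^6 ≡ 5 (mod 11).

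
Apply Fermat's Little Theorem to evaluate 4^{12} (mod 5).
1

By Fermat's Little Theorem, a^(p-1) ≡ 1 (mod p) for prime p and gcd(a, p) = 1
Here p = 5, so 4^4 ≡ 1 (mod 5)
We can reduce the exponent: 12 mod 4 = 0
So 4^12 ≡ 4^0 (mod 5)
Computing: 4^0 mod 5 = 1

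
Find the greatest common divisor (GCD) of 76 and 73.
1

Using the Euclidean algorithm:
76 = 1 × 73 + 3
73 = 24 × 3 + 1
3 = 3 × 1 + 0

GCD(76, 73) = 1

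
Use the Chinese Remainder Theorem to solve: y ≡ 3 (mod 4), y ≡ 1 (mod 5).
M = 4 × 5 = 20. M₁ = 5, y₁ ≡ 1 (mod 4). M₂ = 4, y₂ ≡ 4 (mod 5). y = 3×5×1 + 1×4×4 ≡ 11 (mod 20)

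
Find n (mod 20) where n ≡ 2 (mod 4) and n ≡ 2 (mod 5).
M = 4 × 5 = 20. M₁ = 5, y₁ ≡ 1 (mod 4). M₂ = 4, y₂ ≡ 4 (mod 5). n = 2×5×1 + 2×4×4 ≡ 2 (mod 20)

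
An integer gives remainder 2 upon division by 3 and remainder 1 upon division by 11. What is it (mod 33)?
M = 3 × 11 = 33. M₁ = 11, y₁ ≡ 2 (mod 3). M₂ = 3, y₂ ≡ 4 (mod 11). m = 2×11×2 + 1×3×4 ≡ 23 (mod 33). The smallest positive such number is 23.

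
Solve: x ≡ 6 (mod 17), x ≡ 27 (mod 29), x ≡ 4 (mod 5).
M = 17 × 29 × 5 = 2465. M₁ = 145, y₁ ≡ 2 (mod 17). M₂ = 85, y₂ ≡ 14 (mod 29). M₃ = 493, y₃ ≡ 2 (mod 5). x = 6×145×2 + 27×85×14 + 4×493×2 ≡ 839 (mod 2465)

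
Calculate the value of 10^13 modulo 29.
Using repeated squaring. 13 = 8 + 4 + 1 (binary 1101). Repeated squaring mod 29: 10^1 ≡ 10; 10^2 ≡ 10² = 100 ≡ 13; 10^4 ≡ 13² = 169 ≡ 24; 10^8 ≡ 24² = 576 ≡ 25. Multiply: 10^13 = 10^8 × 10^4 × 10^1 ≡ 25 × 24 × 10 (mod 29): 25 × 24 = 600 ≡ 20; 20 × 10 = 200 ≡ 26. So 10^13 ≡ 26 (mod 29).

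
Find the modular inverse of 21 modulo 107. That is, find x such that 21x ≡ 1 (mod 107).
51

Using Extended Euclidean Algorithm:
gcd(21, 107) = 1
Bezout coefficients: 21 × 51 + 107 × -10 = 1
So 21 × 51 ≡ 1 (mod 107)
The inverse is 51 mod 107 = 51
Verification: 21 × 51 = 1071 = 10 × 107 + 1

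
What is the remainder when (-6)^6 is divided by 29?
(-6) ≡ 23 (mod 29). 6 = 4 + 2 (binary 110). Repeated squaring mod 29: 23^1 ≡ 23; 23^2 ≡ 23² = 529 ≡ 7; 23^4 ≡ 7² = 49 ≡ 20. Multiply: (-6)^6 ≡ 23^4 × 23^2 ≡ 20 × 7 (mod 29): 20 × 7 = 140 ≡ 24. So (-6)^6 ≡ 24 (mod 29).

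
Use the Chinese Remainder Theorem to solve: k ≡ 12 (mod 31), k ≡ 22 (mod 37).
725

Using the Chinese Remainder Theorem:
M = product of moduli = 1147
For equation 1: M_1 = 37, 37 ≡ 6 (mod 31), inverse of 37 mod 31 is 26 (check: 6 × 26 = 156 ≡ 1 (mod 31))
For equation 2: M_2 = 31, 31 ≡ 31 (mod 37), inverse of 31 mod 37 is 6 (check: 31 × 6 = 186 ≡ 1 (mod 37))
Combine: k ≡ Σ r_i×M_i×(M_i⁻¹ mod m_i) = 12×37×26 + 22×31×6 = 11544 + 4092 = 15636
15636 mod 1147 = 725
k ≡ 725 (mod 1147)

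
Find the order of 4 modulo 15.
Powers of 4 mod 15: 4^1≡4, 4^2≡1. Order = 2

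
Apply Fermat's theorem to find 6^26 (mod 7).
By Fermat: 6^{6} ≡ 1 (mod 7). 26 = 4×6 + 2. So 6^{26} ≡ 6^{2} ≡ 1 (mod 7)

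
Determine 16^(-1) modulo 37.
16^(-1) ≡ 7 (mod 37). Verification: 16 × 7 = 112 ≡ 1 (mod 37)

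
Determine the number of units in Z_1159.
1080

Prime factorization: 1159 = 19 × 61
Using the formula φ(n) = n × Π(1 - 1/p) for each prime factor p:
φ(1159) = 1159 × (1 - 1/19) × (1 - 1/61)
φ(1159) = 1080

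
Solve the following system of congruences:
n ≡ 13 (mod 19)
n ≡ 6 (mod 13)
32

Using the Chinese Remainder Theorem:
M = product of moduli = 247
For equation 1: M_1 = 13, 13 ≡ 13 (mod 19), inverse of 13 mod 19 is 3 (check: 13 × 3 = 39 ≡ 1 (mod 19))
For equation 2: M_2 = 19, 19 ≡ 6 (mod 13), inverse of 19 mod 13 is 11 (check: 6 × 11 = 66 ≡ 1 (mod 13))
Combine: n ≡ Σ r_i×M_i×(M_i⁻¹ mod m_i) = 13×13×3 + 6×19×11 = 507 + 1254 = 1761
1761 mod 247 = 32
n ≡ 32 (mod 247)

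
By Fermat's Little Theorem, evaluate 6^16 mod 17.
By Fermat's Little Theorem, 6^{16} ≡ 1 (mod 17) since 17 is prime and gcd(6, 17) = 1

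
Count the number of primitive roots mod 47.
Number of primitive roots mod 47 = φ(46) = 22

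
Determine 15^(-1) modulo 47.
15^(-1) ≡ 22 (mod 47). Verification: 15 × 22 = 330 ≡ 1 (mod 47)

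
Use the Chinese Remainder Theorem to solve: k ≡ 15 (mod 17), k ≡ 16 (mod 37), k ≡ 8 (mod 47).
23696

Using the Chinese Remainder Theorem:
M = product of moduli = 29563
For equation 1: M_1 = 1739, 1739 ≡ 5 (mod 17), inverse of 1739 mod 17 is 7 (check: 5 × 7 = 35 ≡ 1 (mod 17))
For equation 2: M_2 = 799, 799 ≡ 22 (mod 37), inverse of 799 mod 37 is 32 (check: 22 × 32 = 704 ≡ 1 (mod 37))
For equation 3: M_3 = 629, 629 ≡ 18 (mod 47), inverse of 629 mod 47 is 34 (check: 18 × 34 = 612 ≡ 1 (mod 47))
Combine: k ≡ Σ r_i×M_i×(M_i⁻¹ mod m_i) = 15×1739×7 + 16×799×32 + 8×629×34 = 182595 + 409088 + 171088 = 762771
762771 mod 29563 = 23696
k ≡ 23696 (mod 29563)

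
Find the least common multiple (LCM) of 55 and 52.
2860

First find GCD(55, 52) using the Euclidean algorithm:
55 = 1 × 52 + 3
52 = 17 × 3 + 1
3 = 3 × 1 + 0
GCD(55, 52) = 1

LCM formula: LCM(a, b) = (a × b) / GCD(a, b)
LCM(55, 52) = (55 × 52) / 1
LCM(55, 52) = 2860 / 1
LCM(55, 52) = 2860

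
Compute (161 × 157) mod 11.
10

(161 × 157) = 25277
25277 mod 11 = 10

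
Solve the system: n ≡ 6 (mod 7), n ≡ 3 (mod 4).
M = 7 × 4 = 28. M₁ = 4, y₁ ≡ 2 (mod 7). M₂ = 7, y₂ ≡ 3 (mod 4). n = 6×4×2 + 3×7×3 ≡ 27 (mod 28)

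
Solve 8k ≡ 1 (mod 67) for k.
42

Using Extended Euclidean Algorithm:
gcd(8, 67) = 1
Bezout coefficients: 8 × -25 + 67 × 3 = 1
So 8 × -25 ≡ 1 (mod 67)
The inverse is -25 mod 67 = 42
Verification: 8 × 42 = 336 = 5 × 67 + 1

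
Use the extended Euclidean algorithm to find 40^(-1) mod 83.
Extended GCD: 40(27) + 83(-13) = 1. So 40^(-1) ≡ 27 ≡ 27 (mod 83). Verify: 40 × 27 = 1080 ≡ 1 (mod 83)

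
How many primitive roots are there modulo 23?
10

The number of primitive roots modulo p is φ(p-1) = φ(22)
φ(22) = 10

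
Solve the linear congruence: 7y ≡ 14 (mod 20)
2

Since gcd(7, 20) = 1 divides 14, a solution exists.
Multiply both sides by the inverse of 7 mod 20:
  7^(-1) mod 20 = 3
  x ≡ 3 × 14 ≡ 42 ≡ 2 (mod 20)
Verification: 7 × 2 = 14 = 0 × 20 + 14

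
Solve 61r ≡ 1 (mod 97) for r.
61^(-1) ≡ 35 (mod 97). Verification: 61 × 35 = 2135 ≡ 1 (mod 97)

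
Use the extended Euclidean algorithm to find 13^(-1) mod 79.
Extended GCD: 13(-6) + 79(1) = 1. So 13^(-1) ≡ 73 ≡ 73 (mod 79). Verify: 13 × 73 = 949 ≡ 1 (mod 79)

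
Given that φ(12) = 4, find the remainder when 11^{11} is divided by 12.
By Euler: 11^{4} ≡ 1 (mod 12) since gcd(11, 12) = 1. 11 = 2×4 + 3. So 11^{11} ≡ 11^{3} ≡ 11 (mod 12)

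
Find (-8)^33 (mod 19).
Using Fermat: (-8)^{18} ≡ 1 (mod 19). 33 ≡ 15 (mod 18). So (-8)^{33} ≡ (-8)^{15} ≡ 1 (mod 19)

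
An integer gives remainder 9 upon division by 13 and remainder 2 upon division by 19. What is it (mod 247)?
M = 13 × 19 = 247. M₁ = 19, y₁ ≡ 11 (mod 13). M₂ = 13, y₂ ≡ 3 (mod 19). x = 9×19×11 + 2×13×3 ≡ 230 (mod 247). The smallest positive such number is 230.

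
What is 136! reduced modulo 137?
By Wilson's theorem, (136)! ≡ -1 ≡ 136 (mod 137)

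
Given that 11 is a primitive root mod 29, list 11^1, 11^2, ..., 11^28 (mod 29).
g^1, g^2, ..., g^{28} mod 29: {11, 5, 26, 25, 14, 9, 12, 16, 2, 22, 10, 23, 21, 28, 18, 24, 3, 4, 15, 20, 17, 13, 27, 7, 19, 6, 8, 1}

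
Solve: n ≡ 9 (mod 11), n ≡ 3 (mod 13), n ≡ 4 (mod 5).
M = 11 × 13 × 5 = 715. M₁ = 65, y₁ ≡ 10 (mod 11). M₂ = 55, y₂ ≡ 9 (mod 13). M₃ = 143, y₃ ≡ 2 (mod 5). n = 9×65×10 + 3×55×9 + 4×143×2 ≡ 614 (mod 715)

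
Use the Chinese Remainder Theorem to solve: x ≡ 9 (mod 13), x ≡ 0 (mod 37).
74

Using the Chinese Remainder Theorem:
M = product of moduli = 481
For equation 1: M_1 = 37, 37 ≡ 11 (mod 13), inverse of 37 mod 13 is 6 (check: 11 × 6 = 66 ≡ 1 (mod 13))
For equation 2: M_2 = 13, 13 ≡ 13 (mod 37), inverse of 13 mod 37 is 20 (check: 13 × 20 = 260 ≡ 1 (mod 37))
Combine: x ≡ Σ r_i×M_i×(M_i⁻¹ mod m_i) = 9×37×6 + 0×13×20 = 1998 + 0 = 1998
1998 mod 481 = 74
x ≡ 74 (mod 481)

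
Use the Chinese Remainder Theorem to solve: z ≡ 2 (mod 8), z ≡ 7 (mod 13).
M = 8 × 13 = 104. M₁ = 13, y₁ ≡ 5 (mod 8). M₂ = 8, y₂ ≡ 5 (mod 13). z = 2×13×5 + 7×8×5 ≡ 98 (mod 104)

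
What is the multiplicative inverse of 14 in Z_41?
14^(-1) ≡ 3 (mod 41). Verification: 14 × 3 = 42 ≡ 1 (mod 41)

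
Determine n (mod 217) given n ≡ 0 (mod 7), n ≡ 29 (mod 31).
91

Using the Chinese Remainder Theorem:
M = product of moduli = 217
For equation 1: M_1 = 31, 31 ≡ 3 (mod 7), inverse of 31 mod 7 is 5 (check: 3 × 5 = 15 ≡ 1 (mod 7))
For equation 2: M_2 = 7, 7 ≡ 7 (mod 31), inverse of 7 mod 31 is 9 (check: 7 × 9 = 63 ≡ 1 (mod 31))
Combine: n ≡ Σ r_i×M_i×(M_i⁻¹ mod m_i) = 0×31×5 + 29×7×9 = 0 + 1827 = 1827
1827 mod 217 = 91
n ≡ 91 (mod 217)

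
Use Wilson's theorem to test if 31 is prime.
(30)! mod 31 = 30. Since 30 ≡ -1 (mod 31), 31 is prime.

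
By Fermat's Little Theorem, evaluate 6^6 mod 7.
By Fermat's Little Theorem, 6^{6} ≡ 1 (mod 7) since 7 is prime and gcd(6, 7) = 1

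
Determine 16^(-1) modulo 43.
16^(-1) ≡ 35 (mod 43). Verification: 16 × 35 = 560 ≡ 1 (mod 43)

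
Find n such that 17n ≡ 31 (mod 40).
23

Since gcd(17, 40) = 1 divides 31, a solution exists.
Multiply both sides by the inverse of 17 mod 40:
  17^(-1) mod 40 = 33
  x ≡ 33 × 31 ≡ 1023 ≡ 23 (mod 40)
Verification: 17 × 23 = 391 = 9 × 40 + 31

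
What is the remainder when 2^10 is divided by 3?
10 = 8 + 2 (binary 1010). Repeated squaring mod 3: 2^1 ≡ 2; 2^2 ≡ 2² = 4 ≡ 1; 2^4 ≡ 1² = 1 ≡ 1; 2^8 ≡ 1² = 1 ≡ 1. Multiply: 2^10 = 2^8 × 2^2 ≡ 1 × 1 (mod 3): 1 × 1 = 1 ≡ 1. So 2^10 ≡ 1 (mod 3).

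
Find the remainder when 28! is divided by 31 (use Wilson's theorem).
(30)! = (28)! × (29) × (30) ≡ -1 (mod 31). So (28)! ≡ -1 × [(30)(29)]^(-1) ≡ 15 (mod 31)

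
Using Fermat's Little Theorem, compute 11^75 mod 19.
By Fermat: 11^{18} ≡ 1 (mod 19). 75 = 4×18 + 3. So 11^{75} ≡ 11^{3} ≡ 1 (mod 19)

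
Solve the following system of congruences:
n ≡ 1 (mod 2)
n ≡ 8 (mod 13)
21

Using the Chinese Remainder Theorem:
M = product of moduli = 26
For equation 1: M_1 = 13, 13 ≡ 1 (mod 2), inverse of 13 mod 2 is 1 (check: 1 × 1 = 1 ≡ 1 (mod 2))
For equation 2: M_2 = 2, 2 ≡ 2 (mod 13), inverse of 2 mod 13 is 7 (check: 2 × 7 = 14 ≡ 1 (mod 13))
Combine: n ≡ Σ r_i×M_i×(M_i⁻¹ mod m_i) = 1×13×1 + 8×2×7 = 13 + 112 = 125
125 mod 26 = 21
n ≡ 21 (mod 26)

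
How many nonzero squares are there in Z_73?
For prime 73, there are (p-1)/2 = (73-1)/2 = 36 quadratic residues (excluding 0).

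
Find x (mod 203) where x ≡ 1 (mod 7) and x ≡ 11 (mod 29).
M = 7 × 29 = 203. M₁ = 29, y₁ ≡ 1 (mod 7). M₂ = 7, y₂ ≡ 25 (mod 29). x = 1×29×1 + 11×7×25 ≡ 127 (mod 203)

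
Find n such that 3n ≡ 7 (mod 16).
13

Since gcd(3, 16) = 1 divides 7, a solution exists.
Multiply both sides by the inverse of 3 mod 16:
  3^(-1) mod 16 = 11
  x ≡ 11 × 7 ≡ 77 ≡ 13 (mod 16)
Verification: 3 × 13 = 39 = 2 × 16 + 7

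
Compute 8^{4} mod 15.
1

Using successive squaring:
Binary expansion of 4: 100
Powers of 8 mod 15 (each is the square of the previous):
  8^1 ≡ 8 (mod 15)
  8^2 ≡ 8² = 64 ≡ 4 (mod 15)
  8^4 ≡ 4² = 16 ≡ 1 (mod 15)
4 is a power of 2, so 8^4 is the last square: ≡ 1 (mod 15)
Result: 8^4 ≡ 1 (mod 15)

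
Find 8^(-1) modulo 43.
27

Using Extended Euclidean Algorithm:
gcd(8, 43) = 1
Bezout coefficients: 8 × -16 + 43 × 3 = 1
So 8 × -16 ≡ 1 (mod 43)
The inverse is -16 mod 43 = 27
Verification: 8 × 27 = 216 = 5 × 43 + 1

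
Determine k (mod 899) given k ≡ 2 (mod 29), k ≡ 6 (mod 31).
843

Using the Chinese Remainder Theorem:
M = product of moduli = 899
For equation 1: M_1 = 31, 31 ≡ 2 (mod 29), inverse of 31 mod 29 is 15 (check: 2 × 15 = 30 ≡ 1 (mod 29))
For equation 2: M_2 = 29, 29 ≡ 29 (mod 31), inverse of 29 mod 31 is 15 (check: 29 × 15 = 435 ≡ 1 (mod 31))
Combine: k ≡ Σ r_i×M_i×(M_i⁻¹ mod m_i) = 2×31×15 + 6×29×15 = 930 + 2610 = 3540
3540 mod 899 = 843
k ≡ 843 (mod 899)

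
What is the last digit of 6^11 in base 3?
Using repeated squaring. 6 ≡ 0 (mod 3). 11 = 8 + 2 + 1 (binary 1011). Repeated squaring mod 3: 0^1 ≡ 0; 0^2 ≡ 0² = 0 ≡ 0; 0^4 ≡ 0² = 0 ≡ 0; 0^8 ≡ 0² = 0 ≡ 0. Multiply: 6^11 ≡ 0^8 × 0^2 × 0^1 ≡ 0 × 0 × 0 (mod 3): 0 × 0 = 0 ≡ 0; 0 × 0 = 0 ≡ 0. So 6^11 ≡ 0 (mod 3).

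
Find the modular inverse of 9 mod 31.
9^(-1) ≡ 7 (mod 31). Verification: 9 × 7 = 63 ≡ 1 (mod 31)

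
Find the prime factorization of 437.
19 × 23

Divide by primes starting from smallest:
437 ÷ 19 = 23
23 ÷ 23 = 1

437 = 19 × 23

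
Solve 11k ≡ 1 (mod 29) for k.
8

Using Extended Euclidean Algorithm:
gcd(11, 29) = 1
Bezout coefficients: 11 × 8 + 29 × -3 = 1
So 11 × 8 ≡ 1 (mod 29)
The inverse is 8 mod 29 = 8
Verification: 11 × 8 = 88 = 3 × 29 + 1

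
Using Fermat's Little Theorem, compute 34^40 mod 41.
By Fermat's Little Theorem, 34^{40} ≡ 1 (mod 41) since 41 is prime and gcd(34, 41) = 1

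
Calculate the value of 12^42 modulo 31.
Using Fermat: 12^{30} ≡ 1 (mod 31). 42 ≡ 12 (mod 30). So 12^{42} ≡ 12^{12} ≡ 4 (mod 31)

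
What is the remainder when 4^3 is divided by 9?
3 = 2 + 1 (binary 11). Repeated squaring mod 9: 4^1 ≡ 4; 4^2 ≡ 4² = 16 ≡ 7. Multiply: 4^3 = 4^2 × 4^1 ≡ 7 × 4 (mod 9): 7 × 4 = 28 ≡ 1. So 4^3 ≡ 1 (mod 9).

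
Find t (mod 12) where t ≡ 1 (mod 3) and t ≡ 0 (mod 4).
M = 3 × 4 = 12. M₁ = 4, y₁ ≡ 1 (mod 3). M₂ = 3, y₂ ≡ 3 (mod 4). t = 1×4×1 + 0×3×3 ≡ 4 (mod 12)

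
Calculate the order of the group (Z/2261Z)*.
1728

Prime factorization: 2261 = 7 × 17 × 19
Using the formula φ(n) = n × Π(1 - 1/p) for each prime factor p:
φ(2261) = 2261 × (1 - 1/7) × (1 - 1/17) × (1 - 1/19)
φ(2261) = 1728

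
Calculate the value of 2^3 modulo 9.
3 = 2 + 1 (binary 11). Repeated squaring mod 9: 2^1 ≡ 2; 2^2 ≡ 2² = 4 ≡ 4. Multiply: 2^3 = 2^2 × 2^1 ≡ 4 × 2 (mod 9): 4 × 2 = 8 ≡ 8. So 2^3 ≡ 8 (mod 9).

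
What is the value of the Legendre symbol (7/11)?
(7/11) = 7^{5} mod 11 = -1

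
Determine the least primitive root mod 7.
p - 1 = 6 has prime divisors 2, 3. h is a primitive root mod 7 iff h^(6/q) ≢ 1 (mod 7) for each such q.
h = 2: 2^3 ≡ 1, 2^2 ≡ 4 (mod 7); 2^3 ≡ 1, so not a primitive root.
h = 3: 3^3 ≡ 6, 3^2 ≡ 2 (mod 7); none is 1, so 3 has order 6 and is a primitive root.
The smallest primitive root mod 7 is g = 3.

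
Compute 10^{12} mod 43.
21

Using successive squaring:
Binary expansion of 12: 1100
Powers of 10 mod 43 (each is the square of the previous):
  10^1 ≡ 10 (mod 43)
  10^2 ≡ 10² = 100 ≡ 14 (mod 43)
  10^4 ≡ 14² = 196 ≡ 24 (mod 43)
  10^8 ≡ 24² = 576 ≡ 17 (mod 43)
12 = 8 + 4, so 10^12 = 10^8 × 10^4 ≡ 17 × 24 (mod 43)
Multiplying step by step:
  17 × 24 = 408 ≡ 21 (mod 43)
Result: 10^12 ≡ 21 (mod 43)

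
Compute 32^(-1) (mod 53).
5

Using Extended Euclidean Algorithm:
gcd(32, 53) = 1
Bezout coefficients: 32 × 5 + 53 × -3 = 1
So 32 × 5 ≡ 1 (mod 53)
The inverse is 5 mod 53 = 5
Verification: 32 × 5 = 160 = 3 × 53 + 1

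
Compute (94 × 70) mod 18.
10

(94 × 70) = 6580
6580 mod 18 = 10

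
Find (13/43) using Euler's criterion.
(13/43) = 13^{21} mod 43 = 1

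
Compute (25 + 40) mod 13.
0

(25 + 40) = 65
65 mod 13 = 0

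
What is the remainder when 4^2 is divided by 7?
2 = 2 (binary 10). Repeated squaring mod 7: 4^1 ≡ 4; 4^2 ≡ 4² = 16 ≡ 2. So 4^2 ≡ 2 (mod 7).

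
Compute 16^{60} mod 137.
133

Using successive squaring:
Binary expansion of 60: 111100
Powers of 16 mod 137 (each is the square of the previous):
  16^1 ≡ 16 (mod 137)
  16^2 ≡ 16² = 256 ≡ 119 (mod 137)
  16^4 ≡ 119² = 14161 ≡ 50 (mod 137)
  16^8 ≡ 50² = 2500 ≡ 34 (mod 137)
  16^16 ≡ 34² = 1156 ≡ 60 (mod 137)
  16^32 ≡ 60² = 3600 ≡ 38 (mod 137)
60 = 32 + 16 + 8 + 4, so 16^60 = 16^32 × 16^16 × 16^8 × 16^4 ≡ 38 × 60 × 34 × 50 (mod 137)
Multiplying step by step:
  38 × 60 = 2280 ≡ 88 (mod 137)
  88 × 34 = 2992 ≡ 115 (mod 137)
  115 × 50 = 5750 ≡ 133 (mod 137)
Result: 16^60 ≡ 133 (mod 137)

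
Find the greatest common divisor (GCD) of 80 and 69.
1

Using the Euclidean algorithm:
80 = 1 × 69 + 11
69 = 6 × 11 + 3
11 = 3 × 3 + 2
3 = 1 × 2 + 1
2 = 2 × 1 + 0

GCD(80, 69) = 1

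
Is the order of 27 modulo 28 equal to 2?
Yes, ord_28(27) = 2.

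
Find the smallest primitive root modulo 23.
5

A primitive root g modulo p has order p-1 = 22
Prime divisors of 22: [2, 11]
g is a primitive root iff g^(22/q) ≢ 1 (mod 23) for each prime divisor q
Testing small values:
  g = 2: 2^11 ≡ 1, 2^2 ≡ 4 (mod 23) → 2^11 ≡ 1, not primitive root
  g = 3: 3^11 ≡ 1, 3^2 ≡ 9 (mod 23) → 3^11 ≡ 1, not primitive root
  g = 4: 4^11 ≡ 1, 4^2 ≡ 16 (mod 23) → 4^11 ≡ 1, not primitive root
  g = 5: 5^11 ≡ 22, 5^2 ≡ 2 (mod 23) → none is 1, primitive root!
The smallest primitive root is 5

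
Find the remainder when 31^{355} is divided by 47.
By Fermat: 31^{46} ≡ 1 (mod 47). 355 = 7×46 + 33. So 31^{355} ≡ 31^{33} ≡ 11 (mod 47)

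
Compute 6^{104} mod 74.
38

Using successive squaring:
Binary expansion of 104: 1101000
Powers of 6 mod 74 (each is the square of the previous):
  6^1 ≡ 6 (mod 74)
  6^2 ≡ 6² = 36 ≡ 36 (mod 74)
  6^4 ≡ 36² = 1296 ≡ 38 (mod 74)
  6^8 ≡ 38² = 1444 ≡ 38 (mod 74)
  6^16 ≡ 38² = 1444 ≡ 38 (mod 74)
  6^32 ≡ 38² = 1444 ≡ 38 (mod 74)
  6^64 ≡ 38² = 1444 ≡ 38 (mod 74)
104 = 64 + 32 + 8, so 6^104 = 6^64 × 6^32 × 6^8 ≡ 38 × 38 × 38 (mod 74)
Multiplying step by step:
  38 × 38 = 1444 ≡ 38 (mod 74)
  38 × 38 = 1444 ≡ 38 (mod 74)
Result: 6^104 ≡ 38 (mod 74)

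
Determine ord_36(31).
Powers of 31 mod 36: 31^1≡31, 31^2≡25, 31^3≡19, 31^4≡13, 31^5≡7, 31^6≡1. Order = 6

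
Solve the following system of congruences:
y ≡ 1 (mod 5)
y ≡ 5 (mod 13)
31

Using the Chinese Remainder Theorem:
M = product of moduli = 65
For equation 1: M_1 = 13, 13 ≡ 3 (mod 5), inverse of 13 mod 5 is 2 (check: 3 × 2 = 6 ≡ 1 (mod 5))
For equation 2: M_2 = 5, 5 ≡ 5 (mod 13), inverse of 5 mod 13 is 8 (check: 5 × 8 = 40 ≡ 1 (mod 13))
Combine: y ≡ Σ r_i×M_i×(M_i⁻¹ mod m_i) = 1×13×2 + 5×5×8 = 26 + 200 = 226
226 mod 65 = 31
y ≡ 31 (mod 65)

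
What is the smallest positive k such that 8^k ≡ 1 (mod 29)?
Powers of 8 mod 29: 8^1≡8, 8^2≡6, 8^3≡19, 8^4≡7, 8^5≡27, 8^6≡13, 8^7≡17, 8^8≡20, 8^9≡15, 8^10≡4, 8^11≡3, 8^12≡24, 8^13≡18, 8^14≡28, 8^15≡21, 8^16≡23, 8^17≡10, 8^18≡22, 8^19≡2, 8^20≡16, 8^21≡12, 8^22≡9, 8^23≡14, 8^24≡25, 8^25≡26, 8^26≡5, 8^27≡11, 8^28≡1. Order = 28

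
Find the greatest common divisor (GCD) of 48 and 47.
1

Using the Euclidean algorithm:
48 = 1 × 47 + 1
47 = 47 × 1 + 0

GCD(48, 47) = 1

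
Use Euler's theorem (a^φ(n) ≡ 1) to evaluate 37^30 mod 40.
By Euler: 37^{16} ≡ 1 (mod 40) since gcd(37, 40) = 1. 30 = 1×16 + 14. So 37^{30} ≡ 37^{14} ≡ 9 (mod 40)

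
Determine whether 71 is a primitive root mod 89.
p - 1 = 88 has prime divisors 2, 11. Check 71^(88/q) mod 89 for each: 71^(88/2) = 71^44 ≡ 1, 71^(88/11) = 71^8 ≡ 67 (mod 89). Since 71^44 ≡ 1 (mod 89), the order of 71 divides 44 (in fact the order is 44) ≠ 88, so it is not a primitive root.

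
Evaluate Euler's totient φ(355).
280

Prime factorization: 355 = 5 × 71
Using the formula φ(n) = n × Π(1 - 1/p) for each prime factor p:
φ(355) = 355 × (1 - 1/5) × (1 - 1/71)
φ(355) = 280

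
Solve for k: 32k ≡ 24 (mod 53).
14

Since gcd(32, 53) = 1 divides 24, a solution exists.
Multiply both sides by the inverse of 32 mod 53:
  32^(-1) mod 53 = 5
  x ≡ 5 × 24 ≡ 120 ≡ 14 (mod 53)
Verification: 32 × 14 = 448 = 8 × 53 + 24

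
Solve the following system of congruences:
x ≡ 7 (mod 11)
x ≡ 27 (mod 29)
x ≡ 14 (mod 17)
4638

Using the Chinese Remainder Theorem:
M = product of moduli = 5423
For equation 1: M_1 = 493, 493 ≡ 9 (mod 11), inverse of 493 mod 11 is 5 (check: 9 × 5 = 45 ≡ 1 (mod 11))
For equation 2: M_2 = 187, 187 ≡ 13 (mod 29), inverse of 187 mod 29 is 9 (check: 13 × 9 = 117 ≡ 1 (mod 29))
For equation 3: M_3 = 319, 319 ≡ 13 (mod 17), inverse of 319 mod 17 is 4 (check: 13 × 4 = 52 ≡ 1 (mod 17))
Combine: x ≡ Σ r_i×M_i×(M_i⁻¹ mod m_i) = 7×493×5 + 27×187×9 + 14×319×4 = 17255 + 45441 + 17864 = 80560
80560 mod 5423 = 4638
x ≡ 4638 (mod 5423)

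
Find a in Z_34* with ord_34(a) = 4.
13 has order 4 mod 34 since 13^{4} ≡ 1 (mod 34) and no smaller power works.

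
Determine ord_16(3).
Powers of 3 mod 16: 3^1≡3, 3^2≡9, 3^3≡11, 3^4≡1. Order = 4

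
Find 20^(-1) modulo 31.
14

Using Extended Euclidean Algorithm:
gcd(20, 31) = 1
Bezout coefficients: 20 × 14 + 31 × -9 = 1
So 20 × 14 ≡ 1 (mod 31)
The inverse is 14 mod 31 = 14
Verification: 20 × 14 = 280 = 9 × 31 + 1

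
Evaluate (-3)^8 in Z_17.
(-3) ≡ 14 (mod 17). 8 = 8 (binary 1000). Repeated squaring mod 17: 14^1 ≡ 14; 14^2 ≡ 14² = 196 ≡ 9; 14^4 ≡ 9² = 81 ≡ 13; 14^8 ≡ 13² = 169 ≡ 16. So (-3)^8 ≡ 16 (mod 17).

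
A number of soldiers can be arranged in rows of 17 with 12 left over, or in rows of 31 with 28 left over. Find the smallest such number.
M = 17 × 31 = 527. M₁ = 31, y₁ ≡ 11 (mod 17). M₂ = 17, y₂ ≡ 11 (mod 31). r = 12×31×11 + 28×17×11 ≡ 369 (mod 527). The smallest positive such number is 369.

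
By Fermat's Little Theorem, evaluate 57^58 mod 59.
By Fermat's Little Theorem, 57^{58} ≡ 1 (mod 59) since 59 is prime and gcd(57, 59) = 1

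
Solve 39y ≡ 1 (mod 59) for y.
39^(-1) ≡ 56 (mod 59). Verification: 39 × 56 = 2184 ≡ 1 (mod 59)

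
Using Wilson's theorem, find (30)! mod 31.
By Wilson's theorem, (30)! ≡ -1 ≡ 30 (mod 31)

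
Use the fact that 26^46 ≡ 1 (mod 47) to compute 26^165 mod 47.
By Fermat: 26^{46} ≡ 1 (mod 47). 165 = 3×46 + 27. So 26^{165} ≡ 26^{27} ≡ 5 (mod 47)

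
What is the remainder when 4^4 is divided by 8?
4 = 4 (binary 100). Repeated squaring mod 8: 4^1 ≡ 4; 4^2 ≡ 4² = 16 ≡ 0; 4^4 ≡ 0² = 0 ≡ 0. So 4^4 ≡ 0 (mod 8).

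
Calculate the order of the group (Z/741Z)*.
432

Prime factorization: 741 = 3 × 13 × 19
Using the formula φ(n) = n × Π(1 - 1/p) for each prime factor p:
φ(741) = 741 × (1 - 1/3) × (1 - 1/13) × (1 - 1/19)
φ(741) = 432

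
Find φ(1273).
1188

Prime factorization: 1273 = 19 × 67
Using the formula φ(n) = n × Π(1 - 1/p) for each prime factor p:
φ(1273) = 1273 × (1 - 1/19) × (1 - 1/67)
φ(1273) = 1188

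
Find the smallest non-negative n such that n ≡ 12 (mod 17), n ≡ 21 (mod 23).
182

Using the Chinese Remainder Theorem:
M = product of moduli = 391
For equation 1: M_1 = 23, 23 ≡ 6 (mod 17), inverse of 23 mod 17 is 3 (check: 6 × 3 = 18 ≡ 1 (mod 17))
For equation 2: M_2 = 17, 17 ≡ 17 (mod 23), inverse of 17 mod 23 is 19 (check: 17 × 19 = 323 ≡ 1 (mod 23))
Combine: n ≡ Σ r_i×M_i×(M_i⁻¹ mod m_i) = 12×23×3 + 21×17×19 = 828 + 6783 = 7611
7611 mod 391 = 182
n ≡ 182 (mod 391)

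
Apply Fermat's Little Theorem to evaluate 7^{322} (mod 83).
59

By Fermat's Little Theorem, a^(p-1) ≡ 1 (mod p) for prime p and gcd(a, p) = 1
Here p = 83, so 7^82 ≡ 1 (mod 83)
We can reduce the exponent: 322 mod 82 = 76
So 7^322 ≡ 7^76 (mod 83)
Computing: 7^76 mod 83 = 59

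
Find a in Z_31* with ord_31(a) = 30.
3 has order 30 mod 31 since 3^{30} ≡ 1 (mod 31) and no smaller power works.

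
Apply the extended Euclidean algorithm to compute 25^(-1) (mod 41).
Extended GCD: 25(-18) + 41(11) = 1. So 25^(-1) ≡ 23 ≡ 23 (mod 41). Verify: 25 × 23 = 575 ≡ 1 (mod 41)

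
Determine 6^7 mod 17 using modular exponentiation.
7 = 4 + 2 + 1 (binary 111). Repeated squaring mod 17: 6^1 ≡ 6; 6^2 ≡ 6² = 36 ≡ 2; 6^4 ≡ 2² = 4 ≡ 4. Multiply: 6^7 = 6^4 × 6^2 × 6^1 ≡ 4 × 2 × 6 (mod 17): 4 × 2 = 8 ≡ 8; 8 × 6 = 48 ≡ 14. So 6^7 ≡ 14 (mod 17).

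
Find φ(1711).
1624

Prime factorization: 1711 = 29 × 59
Using the formula φ(n) = n × Π(1 - 1/p) for each prime factor p:
φ(1711) = 1711 × (1 - 1/29) × (1 - 1/59)
φ(1711) = 1624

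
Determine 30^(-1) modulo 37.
30^(-1) ≡ 21 (mod 37). Verification: 30 × 21 = 630 ≡ 1 (mod 37)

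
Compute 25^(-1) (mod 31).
5

Using Extended Euclidean Algorithm:
gcd(25, 31) = 1
Bezout coefficients: 25 × 5 + 31 × -4 = 1
So 25 × 5 ≡ 1 (mod 31)
The inverse is 5 mod 31 = 5
Verification: 25 × 5 = 125 = 4 × 31 + 1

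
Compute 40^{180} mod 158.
62

Using successive squaring:
Binary expansion of 180: 10110100
Powers of 40 mod 158 (each is the square of the previous):
  40^1 ≡ 40 (mod 158)
  40^2 ≡ 40² = 1600 ≡ 20 (mod 158)
  40^4 ≡ 20² = 400 ≡ 84 (mod 158)
  40^8 ≡ 84² = 7056 ≡ 104 (mod 158)
  40^16 ≡ 104² = 10816 ≡ 72 (mod 158)
  40^32 ≡ 72² = 5184 ≡ 128 (mod 158)
  40^64 ≡ 128² = 16384 ≡ 110 (mod 158)
  40^128 ≡ 110² = 12100 ≡ 92 (mod 158)
180 = 128 + 32 + 16 + 4, so 40^180 = 40^128 × 40^32 × 40^16 × 40^4 ≡ 92 × 128 × 72 × 84 (mod 158)
Multiplying step by step:
  92 × 128 = 11776 ≡ 84 (mod 158)
  84 × 72 = 6048 ≡ 44 (mod 158)
  44 × 84 = 3696 ≡ 62 (mod 158)
Result: 40^180 ≡ 62 (mod 158)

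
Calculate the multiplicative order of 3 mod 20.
Powers of 3 mod 20: 3^1≡3, 3^2≡9, 3^3≡7, 3^4≡1. Order = 4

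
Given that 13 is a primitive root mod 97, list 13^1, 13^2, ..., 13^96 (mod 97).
g^1, g^2, ..., g^{96} mod 97: {13, 72, 63, 43, 74, 89, 90, 6, 78, 44, 87, 64, 56, 49, 55, 36, 80, 70, 37, 93, 45, 3, 39, 22, 92, 32, 28, 73, 76, 18, 40, 35, 67, 95, 71, 50, 68, 11, 46, 16, 14, 85, 38, 9, 20, 66, 82, 96, 84, 25, 34, 54, 23, 8, 7, 91, 19, 53, 10, 33, 41, 48, 42, 61, 17, 27, 60, 4, 52, 94, 58, 75, 5, 65, 69, 24, 21, 79, 57, 62, 30, 2, 26, 47, 29, 86, 51, 81, 83, 12, 59, 88, 77, 31, 15, 1}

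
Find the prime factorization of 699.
3 × 233

Divide by primes starting from smallest:
699 ÷ 3 = 233
233 ÷ 233 = 1

699 = 3 × 233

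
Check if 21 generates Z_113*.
p - 1 = 112 has prime divisors 2, 7. Check 21^(112/q) mod 113 for each: 21^(112/2) = 21^56 ≡ 112, 21^(112/7) = 21^16 ≡ 28 (mod 113). None of these is 1, so 21 has order 112 = φ(113), so it is a primitive root mod 113.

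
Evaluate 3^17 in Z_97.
Using repeated squaring. 17 = 16 + 1 (binary 10001). Repeated squaring mod 97: 3^1 ≡ 3; 3^2 ≡ 3² = 9 ≡ 9; 3^4 ≡ 9² = 81 ≡ 81; 3^8 ≡ 81² = 6561 ≡ 62; 3^16 ≡ 62² = 3844 ≡ 61. Multiply: 3^17 = 3^16 × 3^1 ≡ 61 × 3 (mod 97): 61 × 3 = 183 ≡ 86. So 3^17 ≡ 86 (mod 97).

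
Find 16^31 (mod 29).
Using Fermat: 16^{28} ≡ 1 (mod 29). 31 ≡ 3 (mod 28). So 16^{31} ≡ 16^{3} ≡ 7 (mod 29)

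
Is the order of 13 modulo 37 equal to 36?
Yes, ord_37(13) = 36.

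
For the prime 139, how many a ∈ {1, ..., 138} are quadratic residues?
For prime 139, there are (p-1)/2 = (139-1)/2 = 69 quadratic residues (excluding 0).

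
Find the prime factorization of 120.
2^3 × 3 × 5

Divide by primes starting from smallest:
120 ÷ 2 = 60
60 ÷ 2 = 30
30 ÷ 2 = 15
15 ÷ 3 = 5
5 ÷ 5 = 1

120 = 2^3 × 3 × 5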